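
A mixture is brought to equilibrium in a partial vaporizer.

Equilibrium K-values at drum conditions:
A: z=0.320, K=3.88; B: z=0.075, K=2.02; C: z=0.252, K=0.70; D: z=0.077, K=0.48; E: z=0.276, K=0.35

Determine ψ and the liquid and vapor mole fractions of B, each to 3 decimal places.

ψ = 0.524, x_B = 0.049, y_B = 0.099

Let ψ = V/F and solve Σ zᵢ(Kᵢ−1)/(1+ψ(Kᵢ−1)) = 0.
Check two-phase: ΣzᵢKᵢ = 1.703 > 1 and Σzᵢ/Kᵢ = 1.429 > 1, so g(0) = 0.703 > 0 and g(1) = -0.429 < 0.
Newton iteration, ψ⁰ = 0.55:
  ψ = 0.550: g = -0.0202, g' = -0.785 → ψ = 0.524
Converged at ψ = 0.524.
Compositions from xᵢ = zᵢ/(1+ψ(Kᵢ−1)), yᵢ = Kᵢxᵢ:
  A: x = 0.127, y = 0.495
  B: x = 0.049, y = 0.099
  C: x = 0.299, y = 0.209
  D: x = 0.106, y = 0.051
  E: x = 0.419, y = 0.147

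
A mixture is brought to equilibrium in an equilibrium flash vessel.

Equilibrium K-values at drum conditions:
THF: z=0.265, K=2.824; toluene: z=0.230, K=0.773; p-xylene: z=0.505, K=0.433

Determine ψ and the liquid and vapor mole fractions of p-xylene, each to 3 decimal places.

ψ = 0.167, x_p-xylene = 0.558, y_p-xylene = 0.242

Newton iteration, ψ⁰ = 0.5:
  ψ = 0.500: g = -0.2057, g' = -0.572 → ψ = 0.141
  ψ = 0.141: g = 0.0196, g' = -0.763 → ψ = 0.166
  ψ = 0.166: g = 0.0004, g' = -0.730 → ψ = 0.167
Converged at ψ = 0.167.
Compositions from xᵢ = zᵢ/(1+ψ(Kᵢ−1)), yᵢ = Kᵢxᵢ:
  THF: x = 0.203, y = 0.574
  toluene: x = 0.239, y = 0.185
  p-xylene: x = 0.558, y = 0.242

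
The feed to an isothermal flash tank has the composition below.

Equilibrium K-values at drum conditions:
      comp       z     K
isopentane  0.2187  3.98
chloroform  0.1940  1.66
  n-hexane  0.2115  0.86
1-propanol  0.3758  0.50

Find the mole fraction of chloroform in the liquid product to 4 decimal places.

Rachford–Rice: g(V/F) = Σ zᵢ(Kᵢ−1)/(1+V/F(Kᵢ−1)) = 0.
g(0) = ΣzᵢKᵢ − 1 = 0.5623 and g(1) = 1 − Σzᵢ/Kᵢ = -0.1693, so a root lies in (0, 1).
Iterate (Newton) starting at V/F = 0.31:
  V/F = 0.3100: g = 0.19174, g' = -0.7191 → V/F = 0.5766
  V/F = 0.5766: g = 0.03626, g' = -0.4976 → V/F = 0.6495
  V/F = 0.6495: g = 0.00079, g' = -0.4778 → V/F = 0.6512
Converged at V/F = 0.6512.
Compositions from xᵢ = zᵢ/(1+V/F(Kᵢ−1)), yᵢ = Kᵢxᵢ:
  isopentane: x = 0.0744, y = 0.2960
  chloroform: x = 0.1357, y = 0.2252
  n-hexane: x = 0.2327, y = 0.2001
  1-propanol: x = 0.5572, y = 0.2786

x_chloroform = 0.1357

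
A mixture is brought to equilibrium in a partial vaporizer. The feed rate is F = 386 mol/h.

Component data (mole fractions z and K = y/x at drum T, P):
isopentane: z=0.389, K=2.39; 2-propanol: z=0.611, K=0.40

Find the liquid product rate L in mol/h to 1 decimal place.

Material balance + equilibrium reduce to Σ zᵢ(Kᵢ−1)/(1+β(Kᵢ−1)) = 0.
g(0) = ΣzᵢKᵢ − 1 = 0.174 and g(1) = 1 − Σzᵢ/Kᵢ = -0.690, so a root lies in (0, 1).
Binary case is linear: z₁(K₁−1)(1+β(K₂−1)) + z₂(K₂−1)(1+β(K₁−1)) = 0
⇒ β = [z₁(K₁−1)+z₂(K₂−1)] / [−(K₁−1)(K₂−1)] = 0.1741/0.8340 = 0.209
Then V = β·F = 0.2088·386 = 80.6 mol/h and L = F − V = 305.4 mol/h.

L = 305.4 mol/h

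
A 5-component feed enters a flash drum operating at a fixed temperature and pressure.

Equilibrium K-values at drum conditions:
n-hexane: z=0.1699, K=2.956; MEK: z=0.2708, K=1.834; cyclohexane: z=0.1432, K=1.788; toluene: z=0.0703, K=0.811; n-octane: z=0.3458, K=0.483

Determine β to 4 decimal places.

Let β = V/F and solve Σ zᵢ(Kᵢ−1)/(1+β(Kᵢ−1)) = 0.
g(0) = ΣzᵢKᵢ − 1 = 0.4789 and g(1) = 1 − Σzᵢ/Kᵢ = -0.0878, so a root lies in (0, 1).
Iterate (Newton) starting at β = 0.5:
  β = 0.5000: g = 0.15257, g' = -0.4769 → β = 0.8199
  β = 0.8199: g = 0.00426, g' = -0.4771 → β = 0.8289
  β = 0.8289: g = -0.00001, g' = -0.4795 → β = 0.8288
Converged at β = 0.8288.

β = 0.8288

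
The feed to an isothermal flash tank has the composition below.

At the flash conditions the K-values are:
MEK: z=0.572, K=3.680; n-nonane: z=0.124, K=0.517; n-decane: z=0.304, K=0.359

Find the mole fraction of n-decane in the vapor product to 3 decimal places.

Rachford–Rice: g(ψ) = Σ zᵢ(Kᵢ−1)/(1+ψ(Kᵢ−1)) = 0.
g(0) = ΣzᵢKᵢ − 1 = 1.278 and g(1) = 1 − Σzᵢ/Kᵢ = -0.242, so a root lies in (0, 1).
Newton iteration, ψ⁰ = 0.5:
  ψ = 0.500: g = 0.2894, g' = -1.071 → ψ = 0.770
  ψ = 0.770: g = 0.0201, g' = -0.998 → ψ = 0.790
Converged at ψ = 0.790.
Compositions from xᵢ = zᵢ/(1+ψ(Kᵢ−1)), yᵢ = Kᵢxᵢ:
  MEK: x = 0.183, y = 0.675
  n-nonane: x = 0.201, y = 0.104
  n-decane: x = 0.616, y = 0.221

y_n-decane = 0.221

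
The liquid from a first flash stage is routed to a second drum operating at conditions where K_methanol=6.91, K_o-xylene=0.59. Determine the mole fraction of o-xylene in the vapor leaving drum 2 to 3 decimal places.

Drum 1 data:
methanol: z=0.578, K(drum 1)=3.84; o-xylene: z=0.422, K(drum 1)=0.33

Drum 1:
Material balance + equilibrium reduce to Σ zᵢ(Kᵢ−1)/(1+ψ₁(Kᵢ−1)) = 0.
g(0) = ΣzᵢKᵢ − 1 = 1.359 and g(1) = 1 − Σzᵢ/Kᵢ = -0.429, so a root lies in (0, 1).
Binary case is linear: z₁(K₁−1)(1+ψ₁(K₂−1)) + z₂(K₂−1)(1+ψ₁(K₁−1)) = 0
⇒ ψ₁ = [z₁(K₁−1)+z₂(K₂−1)] / [−(K₁−1)(K₂−1)] = 1.3588/1.9028 = 0.714
Drum-1 compositions:
  methanol: x = 0.191, y = 0.733
  o-xylene: x = 0.809, y = 0.267
Drum-2 feed = drum-1 liquid: z₂ = (0.1909, 0.8091).
Drum 2:
Binary case is linear: z₁(K₁−1)(1+ψ₂(K₂−1)) + z₂(K₂−1)(1+ψ₂(K₁−1)) = 0
⇒ ψ₂ = [z₁(K₁−1)+z₂(K₂−1)] / [−(K₁−1)(K₂−1)] = 0.7964/2.4231 = 0.329
  methanol: x = 0.065, y = 0.448
  o-xylene: x = 0.935, y = 0.552

y_o-xylene (drum 2) = 0.552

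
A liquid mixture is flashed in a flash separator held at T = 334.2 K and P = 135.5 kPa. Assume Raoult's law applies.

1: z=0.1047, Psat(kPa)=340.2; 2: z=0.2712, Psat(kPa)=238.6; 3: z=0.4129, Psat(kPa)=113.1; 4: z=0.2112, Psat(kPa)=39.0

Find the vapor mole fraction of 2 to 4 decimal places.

Raoult's law: Kᵢ = Pᵢˢᵃᵗ/P = Pᵢˢᵃᵗ/135.5.
  K_1 = 340.2/135.5 = 2.510701, K_2 = 238.6/135.5 = 1.760886, K_3 = 113.1/135.5 = 0.834686, K_4 = 39.0/135.5 = 0.287823
Newton iteration, ψ⁰ = 0.5:
  ψ = 0.5000: g = -0.06841, g' = -0.4317 → ψ = 0.3415
  ψ = 0.3415: g = -0.00297, g' = -0.4026 → ψ = 0.3342
Converged at ψ = 0.3341.
Compositions from xᵢ = zᵢ/(1+ψ(Kᵢ−1)), yᵢ = Kᵢxᵢ:
  1: x = 0.0696, y = 0.1747
  2: x = 0.2162, y = 0.3807
  3: x = 0.4370, y = 0.3648
  4: x = 0.2772, y = 0.0798

y_2 = 0.3807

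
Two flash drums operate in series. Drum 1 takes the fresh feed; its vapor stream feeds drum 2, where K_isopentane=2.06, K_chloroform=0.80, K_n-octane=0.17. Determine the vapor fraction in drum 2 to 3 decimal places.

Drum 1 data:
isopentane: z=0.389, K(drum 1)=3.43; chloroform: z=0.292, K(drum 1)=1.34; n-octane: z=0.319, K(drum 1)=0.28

Drum 1:
Material balance + equilibrium reduce to Σ zᵢ(Kᵢ−1)/(1+ψ₁(Kᵢ−1)) = 0.
g(0) = ΣzᵢKᵢ − 1 = 0.815 and g(1) = 1 − Σzᵢ/Kᵢ = -0.471, so a root lies in (0, 1).
Iterate (Newton) starting at ψ₁ = 0.5:
  ψ₁ = 0.500: g = 0.1527, g' = -0.897 → ψ₁ = 0.670
  ψ₁ = 0.670: g = -0.0035, g' = -0.973 → ψ₁ = 0.667
Converged at ψ₁ = 0.667.
Drum-1 compositions:
  isopentane: x = 0.148, y = 0.509
  chloroform: x = 0.238, y = 0.319
  n-octane: x = 0.613, y = 0.172
Drum-2 feed = drum-1 vapor: z₂ = (0.5092, 0.3190, 0.1718).
Drum 2:
Material balance + equilibrium reduce to Σ zᵢ(Kᵢ−1)/(1+ψ₂(Kᵢ−1)) = 0.
g(0) = ΣzᵢKᵢ − 1 = 0.333 and g(1) = 1 − Σzᵢ/Kᵢ = -0.656, so a root lies in (0, 1).
Iterate (Newton) starting at ψ₂ = 0.31:
  ψ₂ = 0.310: g = 0.1463, g' = -0.553 → ψ₂ = 0.574
  ψ₂ = 0.574: g = -0.0091, g' = -0.670 → ψ₂ = 0.561
Converged at ψ₂ = 0.561.
  isopentane: x = 0.319, y = 0.658
  chloroform: x = 0.359, y = 0.287
  n-octane: x = 0.321, y = 0.055

V/F (drum 2) = 0.561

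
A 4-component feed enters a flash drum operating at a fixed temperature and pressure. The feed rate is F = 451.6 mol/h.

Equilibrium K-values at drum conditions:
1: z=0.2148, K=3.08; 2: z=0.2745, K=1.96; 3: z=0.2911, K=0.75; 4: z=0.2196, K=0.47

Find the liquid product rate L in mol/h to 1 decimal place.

Let β = V/F and solve Σ zᵢ(Kᵢ−1)/(1+β(Kᵢ−1)) = 0.
Feasibility: ΣzᵢKᵢ = 1.5211, Σzᵢ/Kᵢ = 1.0652 — both > 1, two phases present.
Newton iteration, β⁰ = 0.5:
  β = 0.5000: g = 0.15554, g' = -0.4767 → β = 0.8263
  β = 0.8263: g = 0.01251, g' = -0.4286 → β = 0.8554
  β = 0.8554: g = -0.00005, g' = -0.4325 → β = 0.8553
Converged at β = 0.8553.
Then V = β·F = 0.8553·451.6 = 386.3 mol/h and L = F − V = 65.3 mol/h.

L = 65.3 mol/h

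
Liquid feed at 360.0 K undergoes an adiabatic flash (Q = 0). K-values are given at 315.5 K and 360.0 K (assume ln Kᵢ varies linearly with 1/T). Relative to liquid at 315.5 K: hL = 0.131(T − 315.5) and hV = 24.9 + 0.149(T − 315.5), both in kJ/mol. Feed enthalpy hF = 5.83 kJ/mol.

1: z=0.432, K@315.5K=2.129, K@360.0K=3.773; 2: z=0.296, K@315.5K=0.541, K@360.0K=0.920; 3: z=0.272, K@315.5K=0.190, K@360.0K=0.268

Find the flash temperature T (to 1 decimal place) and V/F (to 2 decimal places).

T = 317.9 K, V/F = 0.22

Adiabatic flash: solve Rachford–Rice at each trial T, then check hF = ψ·hV(T) + (1−ψ)·hL(T).
  T = 315.5 K: K = (2.129, 0.541, 0.190), RR gives ψ = 0.179, H_out = 4.458 kJ/mol
  T = 360.0 K: K = (3.773, 0.920, 0.268), RR gives ψ = 0.674, H_out = 23.139 kJ/mol
  T = 337.8 K: K = (2.890, 0.718, 0.228), RR gives ψ = 0.478, H_out = 15.017 kJ/mol
  T = 326.6 K: K = (2.492, 0.626, 0.209), RR gives ψ = 0.348, H_out = 10.189 kJ/mol
  T = 321.1 K: K = (2.308, 0.583, 0.199), RR gives ψ = 0.271, H_out = 7.508 kJ/mol
  T = 318.3 K: K = (2.217, 0.562, 0.195), RR gives ψ = 0.227, H_out = 6.031 kJ/mol
  T = 316.9 K: K = (2.173, 0.551, 0.192), RR gives ψ = 0.204, H_out = 5.258 kJ/mol
Linear interpolation between T = 316.9 (H_out = 5.258) and T = 318.3 (H_out = 6.031) on hF = 5.83 gives T ≈ 317.9 K, at which ψ = 0.22.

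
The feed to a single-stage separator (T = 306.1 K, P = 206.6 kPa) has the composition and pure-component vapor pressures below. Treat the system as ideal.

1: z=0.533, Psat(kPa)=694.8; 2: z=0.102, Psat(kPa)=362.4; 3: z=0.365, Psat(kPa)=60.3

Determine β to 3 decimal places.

β = 0.711

Raoult's law: Kᵢ = Pᵢˢᵃᵗ/P = Pᵢˢᵃᵗ/206.6.
  K_1 = 694.8/206.6 = 3.36302, K_2 = 362.4/206.6 = 1.75411, K_3 = 60.3/206.6 = 0.29187
Let β = V/F and solve Σ zᵢ(Kᵢ−1)/(1+β(Kᵢ−1)) = 0.
Feasibility: ΣzᵢKᵢ = 2.078, Σzᵢ/Kᵢ = 1.467 — both > 1, two phases present.
Newton–Raphson from β = 0.5:
  β = 0.500: g = 0.2331, g' = -1.095 → β = 0.713
  β = 0.713: g = -0.0028, g' = -1.184 → β = 0.711
Converged at β = 0.711.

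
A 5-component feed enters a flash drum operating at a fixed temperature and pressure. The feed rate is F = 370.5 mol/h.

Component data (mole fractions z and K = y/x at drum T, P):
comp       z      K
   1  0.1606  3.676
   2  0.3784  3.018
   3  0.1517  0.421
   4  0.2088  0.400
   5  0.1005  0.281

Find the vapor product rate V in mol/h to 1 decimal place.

V = 242.9 mol/h

Material balance + equilibrium reduce to Σ zᵢ(Kᵢ−1)/(1+β(Kᵢ−1)) = 0.
Check two-phase: ΣzᵢKᵢ = 1.9080 > 1 and Σzᵢ/Kᵢ = 1.4091 > 1, so g(0) = 0.9080 > 0 and g(1) = -0.4091 < 0.
Newton–Raphson from β = 0.5:
  β = 0.5000: g = 0.14850, g' = -0.9730 → β = 0.6526
  β = 0.6526: g = 0.00282, g' = -0.9584 → β = 0.6556
Converged at β = 0.6556.
Then V = β·F = 0.6556·370.5 = 242.9 mol/h and L = F − V = 127.6 mol/h.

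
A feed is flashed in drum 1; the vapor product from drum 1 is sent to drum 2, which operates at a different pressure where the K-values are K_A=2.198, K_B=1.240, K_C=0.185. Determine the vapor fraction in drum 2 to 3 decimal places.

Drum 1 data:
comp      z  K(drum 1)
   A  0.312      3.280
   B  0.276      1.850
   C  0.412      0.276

V/F (drum 2) = 0.727

Drum 1:
Rachford–Rice: g(ψ₁) = Σ zᵢ(Kᵢ−1)/(1+ψ₁(Kᵢ−1)) = 0.
Check two-phase: ΣzᵢKᵢ = 1.648 > 1 and Σzᵢ/Kᵢ = 1.737 > 1, so g(0) = 0.648 > 0 and g(1) = -0.737 < 0.
Newton iteration, ψ₁⁰ = 0.31:
  ψ₁ = 0.310: g = 0.2178, g' = -1.041 → ψ₁ = 0.519
  ψ₁ = 0.519: g = 0.0104, g' = -0.991 → ψ₁ = 0.530
Converged at ψ₁ = 0.530.
Drum-1 compositions:
  A: x = 0.141, y = 0.463
  B: x = 0.190, y = 0.352
  C: x = 0.668, y = 0.184
Drum-2 feed = drum-1 vapor: z₂ = (0.4635, 0.3520, 0.1845).
Drum 2:
Let ψ₂ = V/F and solve Σ zᵢ(Kᵢ−1)/(1+ψ₂(Kᵢ−1)) = 0.
g(0) = ΣzᵢKᵢ − 1 = 0.489 and g(1) = 1 − Σzᵢ/Kᵢ = -0.492, so a root lies in (0, 1).
Newton iteration, ψ₂⁰ = 0.63:
  ψ₂ = 0.630: g = 0.0808, g' = -0.749 → ψ₂ = 0.738
  ψ₂ = 0.738: g = -0.0107, g' = -0.973 → ψ₂ = 0.727
Converged at ψ₂ = 0.727.
  A: x = 0.248, y = 0.545
  B: x = 0.300, y = 0.372
  C: x = 0.452, y = 0.084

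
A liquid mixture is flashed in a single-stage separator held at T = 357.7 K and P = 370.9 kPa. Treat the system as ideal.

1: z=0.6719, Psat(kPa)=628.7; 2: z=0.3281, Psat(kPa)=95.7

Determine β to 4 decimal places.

β = 0.4335

Raoult's law: Kᵢ = Pᵢˢᵃᵗ/P = Pᵢˢᵃᵗ/370.9.
  K_1 = 628.7/370.9 = 1.695066, K_2 = 95.7/370.9 = 0.258021
Rachford–Rice: g(β) = Σ zᵢ(Kᵢ−1)/(1+β(Kᵢ−1)) = 0.
Feasibility: ΣzᵢKᵢ = 1.2236, Σzᵢ/Kᵢ = 1.6680 — both > 1, two phases present.
Newton–Raphson from β = 0.33:
  β = 0.3300: g = 0.05750, g' = -0.5315 → β = 0.4382
  β = 0.4382: g = -0.00274, g' = -0.5873 → β = 0.4335
Converged at β = 0.4335.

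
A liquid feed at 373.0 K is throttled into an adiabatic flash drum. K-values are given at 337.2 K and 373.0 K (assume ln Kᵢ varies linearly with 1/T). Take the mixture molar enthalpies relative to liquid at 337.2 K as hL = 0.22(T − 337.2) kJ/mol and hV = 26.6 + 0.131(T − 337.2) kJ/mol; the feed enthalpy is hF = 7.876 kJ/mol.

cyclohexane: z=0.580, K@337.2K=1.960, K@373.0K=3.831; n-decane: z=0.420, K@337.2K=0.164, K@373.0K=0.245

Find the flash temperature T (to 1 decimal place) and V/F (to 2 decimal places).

T = 338.7 K, V/F = 0.29

Adiabatic flash: solve Rachford–Rice at each trial T, then check hF = ψ·hV(T) + (1−ψ)·hL(T).
  T = 337.2 K: K = (1.960, 0.164), RR gives ψ = 0.256, H_out = 6.817 kJ/mol
  T = 373.0 K: K = (3.831, 0.245), RR gives ψ = 0.620, H_out = 22.389 kJ/mol
  T = 355.1 K: K = (2.787, 0.202), RR gives ψ = 0.492, H_out = 16.247 kJ/mol
  T = 346.1 K: K = (2.346, 0.183), RR gives ψ = 0.397, H_out = 12.215 kJ/mol
  T = 341.6 K: K = (2.144, 0.173), RR gives ψ = 0.334, H_out = 9.732 kJ/mol
  T = 339.4 K: K = (2.051, 0.169), RR gives ψ = 0.298, H_out = 8.348 kJ/mol
Linear interpolation between T = 337.2 (H_out = 6.817) and T = 339.4 (H_out = 8.348) on hF = 7.876 gives T ≈ 338.7 K, at which ψ = 0.29.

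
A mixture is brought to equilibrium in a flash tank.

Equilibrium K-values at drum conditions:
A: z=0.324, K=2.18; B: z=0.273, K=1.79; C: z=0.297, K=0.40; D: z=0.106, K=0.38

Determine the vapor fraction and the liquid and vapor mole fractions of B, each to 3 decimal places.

ψ = 0.578, x_B = 0.187, y_B = 0.335

Newton–Raphson from ψ = 0.65:
  ψ = 0.650: g = -0.0434, g' = -0.621 → ψ = 0.580
  ψ = 0.580: g = -0.0011, g' = -0.590 → ψ = 0.578
Converged at ψ = 0.578.
Compositions from xᵢ = zᵢ/(1+ψ(Kᵢ−1)), yᵢ = Kᵢxᵢ:
  A: x = 0.193, y = 0.420
  B: x = 0.187, y = 0.335
  C: x = 0.455, y = 0.182
  D: x = 0.165, y = 0.063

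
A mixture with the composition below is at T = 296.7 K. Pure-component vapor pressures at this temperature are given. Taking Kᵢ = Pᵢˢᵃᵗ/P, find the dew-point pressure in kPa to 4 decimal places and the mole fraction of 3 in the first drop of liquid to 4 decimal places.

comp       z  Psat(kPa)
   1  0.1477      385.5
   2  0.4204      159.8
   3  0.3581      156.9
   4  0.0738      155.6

Pdew = 173.2932 kPa, x_3 = 0.3955

At the dew point ψ → 1, so Σzᵢ/Kᵢ = 1 with Kᵢ = Pᵢˢᵃᵗ/P ⇒ 1/P = Σzᵢ/Pᵢˢᵃᵗ.
1/P = 0.1477/385.5 + 0.4204/159.8 + 0.3581/156.9 + 0.0738/155.6 = 0.0057706 ⇒ P = 173.2932 kPa
xᵢ = zᵢP/Pᵢˢᵃᵗ ⇒ x_3 = 0.3581·173.2932/156.9 = 0.3955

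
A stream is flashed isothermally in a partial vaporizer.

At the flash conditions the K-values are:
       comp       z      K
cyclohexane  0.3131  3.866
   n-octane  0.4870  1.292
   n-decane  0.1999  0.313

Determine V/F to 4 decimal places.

Newton–Raphson from V/F = 0.5:
  V/F = 0.5000: g = 0.28372, g' = -0.6850 → V/F = 0.9142
  V/F = 0.9142: g = -0.00911, g' = -0.9041 → V/F = 0.9041
  V/F = 0.9041: g = -0.00011, g' = -0.8827 → V/F = 0.9040
Converged at V/F = 0.9040.

V/F = 0.9040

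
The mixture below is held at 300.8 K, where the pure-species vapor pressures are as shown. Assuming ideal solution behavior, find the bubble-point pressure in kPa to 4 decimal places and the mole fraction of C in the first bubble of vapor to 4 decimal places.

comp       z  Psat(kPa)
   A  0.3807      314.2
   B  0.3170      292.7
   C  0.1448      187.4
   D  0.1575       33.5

Pbub = 244.8136 kPa, y_C = 0.1108

At the bubble point ψ → 0, so ΣzᵢKᵢ = 1 with Kᵢ = Pᵢˢᵃᵗ/P ⇒ P = ΣzᵢPᵢˢᵃᵗ.
P = 0.3807·314.2 + 0.3170·292.7 + 0.1448·187.4 + 0.1575·33.5 = 244.8136 kPa
yᵢ = zᵢPᵢˢᵃᵗ/P ⇒ y_C = 0.1448·187.4/244.8136 = 0.1108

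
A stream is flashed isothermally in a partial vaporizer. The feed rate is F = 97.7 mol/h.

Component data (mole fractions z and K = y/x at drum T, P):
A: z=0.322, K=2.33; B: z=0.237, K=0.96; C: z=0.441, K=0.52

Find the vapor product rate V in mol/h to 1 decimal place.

Let ψ = V/F and solve Σ zᵢ(Kᵢ−1)/(1+ψ(Kᵢ−1)) = 0.
Feasibility: ΣzᵢKᵢ = 1.207, Σzᵢ/Kᵢ = 1.233 — both > 1, two phases present.
Newton iteration, ψ⁰ = 0.32:
  ψ = 0.320: g = 0.0407, g' = -0.422 → ψ = 0.416
  ψ = 0.416: g = 0.0014, g' = -0.395 → ψ = 0.420
Converged at ψ = 0.420.
Then V = ψ·F = 0.4200·97.7 = 41.0 mol/h and L = F − V = 56.7 mol/h.

V = 41.0 mol/h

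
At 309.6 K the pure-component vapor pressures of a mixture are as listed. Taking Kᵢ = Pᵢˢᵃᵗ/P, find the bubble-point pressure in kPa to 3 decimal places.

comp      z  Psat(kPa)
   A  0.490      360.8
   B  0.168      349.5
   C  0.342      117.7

At the bubble point ψ → 0, so ΣzᵢKᵢ = 1 with Kᵢ = Pᵢˢᵃᵗ/P ⇒ P = ΣzᵢPᵢˢᵃᵗ.
P = 0.490·360.8 + 0.168·349.5 + 0.342·117.7 = 275.761 kPa

Pbub = 275.761 kPa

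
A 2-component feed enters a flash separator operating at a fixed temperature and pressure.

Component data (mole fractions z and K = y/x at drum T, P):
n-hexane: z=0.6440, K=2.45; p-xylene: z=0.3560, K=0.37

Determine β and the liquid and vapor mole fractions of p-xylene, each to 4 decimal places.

Material balance + equilibrium reduce to Σ zᵢ(Kᵢ−1)/(1+β(Kᵢ−1)) = 0.
g(0) = ΣzᵢKᵢ − 1 = 0.7095 and g(1) = 1 − Σzᵢ/Kᵢ = -0.2250, so a root lies in (0, 1).
Newton–Raphson from β = 0.62:
  β = 0.6200: g = 0.12370, g' = -0.7559 → β = 0.7836
  β = 0.7836: g = -0.00585, g' = -0.8479 → β = 0.7767
Converged at β = 0.7767.
Compositions from xᵢ = zᵢ/(1+β(Kᵢ−1)), yᵢ = Kᵢxᵢ:
  n-hexane: x = 0.3029, y = 0.7421
  p-xylene: x = 0.6971, y = 0.2579

β = 0.7767, x_p-xylene = 0.6971, y_p-xylene = 0.2579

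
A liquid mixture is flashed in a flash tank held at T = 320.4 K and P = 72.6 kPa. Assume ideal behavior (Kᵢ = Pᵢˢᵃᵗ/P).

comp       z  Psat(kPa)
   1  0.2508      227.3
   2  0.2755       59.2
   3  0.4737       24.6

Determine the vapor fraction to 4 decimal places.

ψ = 0.1555

Raoult's law: Kᵢ = Pᵢˢᵃᵗ/P = Pᵢˢᵃᵗ/72.6.
  K_1 = 227.3/72.6 = 3.130854, K_2 = 59.2/72.6 = 0.815427, K_3 = 24.6/72.6 = 0.338843
Material balance + equilibrium reduce to Σ zᵢ(Kᵢ−1)/(1+ψ(Kᵢ−1)) = 0.
g(0) = ΣzᵢKᵢ − 1 = 0.1704 and g(1) = 1 − Σzᵢ/Kᵢ = -0.8160, so a root lies in (0, 1).
Newton iteration, ψ⁰ = 0.5:
  ψ = 0.5000: g = -0.26513, g' = -0.7404 → ψ = 0.1419
  ψ = 0.1419: g = 0.01249, g' = -0.9334 → ψ = 0.1553
  ψ = 0.1553: g = 0.00016, g' = -0.9100 → ψ = 0.1555
Converged at ψ = 0.1555.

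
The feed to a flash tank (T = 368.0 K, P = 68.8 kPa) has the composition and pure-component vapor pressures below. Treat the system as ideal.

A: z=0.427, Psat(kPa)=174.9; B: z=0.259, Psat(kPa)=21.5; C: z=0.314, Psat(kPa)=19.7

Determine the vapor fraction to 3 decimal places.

ψ = 0.237

Raoult's law: Kᵢ = Pᵢˢᵃᵗ/P = Pᵢˢᵃᵗ/68.8.
  K_A = 174.9/68.8 = 2.54215, K_B = 21.5/68.8 = 0.31250, K_C = 19.7/68.8 = 0.28634
Let ψ = V/F and solve Σ zᵢ(Kᵢ−1)/(1+ψ(Kᵢ−1)) = 0.
g(0) = ΣzᵢKᵢ − 1 = 0.256 and g(1) = 1 − Σzᵢ/Kᵢ = -1.093, so a root lies in (0, 1).
Newton iteration, ψ⁰ = 0.69:
  ψ = 0.690: g = -0.4612, g' = -1.302 → ψ = 0.336
  ψ = 0.336: g = -0.0924, g' = -0.924 → ψ = 0.236
  ψ = 0.236: g = 0.0009, g' = -0.952 → ψ = 0.237
Converged at ψ = 0.237.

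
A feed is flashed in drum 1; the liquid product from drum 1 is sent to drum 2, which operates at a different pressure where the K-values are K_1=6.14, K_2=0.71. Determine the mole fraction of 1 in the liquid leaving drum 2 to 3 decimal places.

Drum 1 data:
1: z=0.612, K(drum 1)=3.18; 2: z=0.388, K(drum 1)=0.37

Drum 1:
Rachford–Rice: g(ψ₁) = Σ zᵢ(Kᵢ−1)/(1+ψ₁(Kᵢ−1)) = 0.
Check two-phase: ΣzᵢKᵢ = 2.090 > 1 and Σzᵢ/Kᵢ = 1.241 > 1, so g(0) = 1.090 > 0 and g(1) = -0.241 < 0.
Newton iteration, ψ₁⁰ = 0.5:
  ψ₁ = 0.500: g = 0.2815, g' = -0.994 → ψ₁ = 0.783
  ψ₁ = 0.783: g = 0.0103, g' = -0.997 → ψ₁ = 0.793
Converged at ψ₁ = 0.793.
Drum-1 compositions:
  1: x = 0.224, y = 0.713
  2: x = 0.776, y = 0.287
Drum-2 feed = drum-1 liquid: z₂ = (0.2242, 0.7758).
Drum 2:
Rachford–Rice: g(ψ₂) = Σ zᵢ(Kᵢ−1)/(1+ψ₂(Kᵢ−1)) = 0.
g(0) = ΣzᵢKᵢ − 1 = 0.927 and g(1) = 1 − Σzᵢ/Kᵢ = -0.129, so a root lies in (0, 1).
Binary case is linear: z₁(K₁−1)(1+ψ₂(K₂−1)) + z₂(K₂−1)(1+ψ₂(K₁−1)) = 0
⇒ ψ₂ = [z₁(K₁−1)+z₂(K₂−1)] / [−(K₁−1)(K₂−1)] = 0.9274/1.4906 = 0.622
  1: x = 0.053, y = 0.328
  2: x = 0.947, y = 0.672

x_1 (drum 2) = 0.053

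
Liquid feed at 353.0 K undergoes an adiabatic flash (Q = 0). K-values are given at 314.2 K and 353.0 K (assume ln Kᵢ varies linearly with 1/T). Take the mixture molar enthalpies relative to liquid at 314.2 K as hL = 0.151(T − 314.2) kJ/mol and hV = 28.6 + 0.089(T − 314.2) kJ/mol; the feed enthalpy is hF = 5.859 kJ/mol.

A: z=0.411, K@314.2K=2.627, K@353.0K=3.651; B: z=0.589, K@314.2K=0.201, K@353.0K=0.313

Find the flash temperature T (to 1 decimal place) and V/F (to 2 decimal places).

T = 318.6 K, V/F = 0.18

Adiabatic flash: solve Rachford–Rice at each trial T, then check hF = ψ·hV(T) + (1−ψ)·hL(T).
  T = 314.2 K: K = (2.627, 0.201), RR gives ψ = 0.152, H_out = 4.358 kJ/mol
  T = 353.0 K: K = (3.651, 0.313), RR gives ψ = 0.376, H_out = 15.710 kJ/mol
  T = 333.6 K: K = (3.127, 0.254), RR gives ψ = 0.274, H_out = 10.437 kJ/mol
  T = 323.9 K: K = (2.873, 0.227), RR gives ψ = 0.217, H_out = 7.545 kJ/mol
  T = 319.0 K: K = (2.748, 0.214), RR gives ψ = 0.186, H_out = 5.980 kJ/mol
  T = 316.6 K: K = (2.687, 0.207), RR gives ψ = 0.169, H_out = 5.181 kJ/mol
Linear interpolation between T = 316.6 (H_out = 5.181) and T = 319.0 (H_out = 5.980) on hF = 5.859 gives T ≈ 318.6 K, at which ψ = 0.18.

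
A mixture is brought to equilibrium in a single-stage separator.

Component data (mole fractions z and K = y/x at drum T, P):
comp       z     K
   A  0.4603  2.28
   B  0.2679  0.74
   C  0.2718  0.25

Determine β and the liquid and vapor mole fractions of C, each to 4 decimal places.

β = 0.4311, x_C = 0.4017, y_C = 0.1004

Rachford–Rice: g(β) = Σ zᵢ(Kᵢ−1)/(1+β(Kᵢ−1)) = 0.
Check two-phase: ΣzᵢKᵢ = 1.3157 > 1 and Σzᵢ/Kᵢ = 1.6511 > 1, so g(0) = 0.3157 > 0 and g(1) = -0.6511 < 0.
Newton–Raphson from β = 0.5:
  β = 0.5000: g = -0.04696, g' = -0.6957 → β = 0.4325
  β = 0.4325: g = -0.00096, g' = -0.6704 → β = 0.4311
Converged at β = 0.4311.
Compositions from xᵢ = zᵢ/(1+β(Kᵢ−1)), yᵢ = Kᵢxᵢ:
  A: x = 0.2966, y = 0.6763
  B: x = 0.3017, y = 0.2233
  C: x = 0.4017, y = 0.1004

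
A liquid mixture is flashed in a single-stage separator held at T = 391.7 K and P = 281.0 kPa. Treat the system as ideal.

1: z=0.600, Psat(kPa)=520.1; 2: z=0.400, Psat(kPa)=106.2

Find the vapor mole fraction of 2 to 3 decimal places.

Raoult's law: Kᵢ = Pᵢˢᵃᵗ/P = Pᵢˢᵃᵗ/281.0.
  K_1 = 520.1/281.0 = 1.85089, K_2 = 106.2/281.0 = 0.37794
Binary case is linear: z₁(K₁−1)(1+β(K₂−1)) + z₂(K₂−1)(1+β(K₁−1)) = 0
⇒ β = [z₁(K₁−1)+z₂(K₂−1)] / [−(K₁−1)(K₂−1)] = 0.2617/0.5293 = 0.494
Compositions from xᵢ = zᵢ/(1+β(Kᵢ−1)), yᵢ = Kᵢxᵢ:
  1: x = 0.422, y = 0.782
  2: x = 0.578, y = 0.218

y_2 = 0.218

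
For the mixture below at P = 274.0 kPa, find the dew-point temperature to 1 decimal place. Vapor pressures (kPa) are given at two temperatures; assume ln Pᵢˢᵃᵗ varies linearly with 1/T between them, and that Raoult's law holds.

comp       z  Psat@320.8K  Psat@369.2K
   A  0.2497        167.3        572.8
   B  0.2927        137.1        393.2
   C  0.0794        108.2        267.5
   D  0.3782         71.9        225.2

Dew-point temperature: Σzᵢ·P/Pᵢˢᵃᵗ(T) = 1. Interpolate ln Pᵢˢᵃᵗ = aᵢ + bᵢ/T.
  T = 320.8 K: ΣzᵢP/Pᵢˢᵃᵗ = 2.6363
  T = 369.2 K: ΣzᵢP/Pᵢˢᵃᵗ = 0.8649
  T = 345.0 K: ΣzᵢP/Pᵢˢᵃᵗ = 1.4509
  T = 357.1 K: ΣzᵢP/Pᵢˢᵃᵗ = 1.1102
  T = 363.1 K: ΣzᵢP/Pᵢˢᵃᵗ = 0.9788
  T = 360.1 K: ΣzᵢP/Pᵢˢᵃᵗ = 1.0419
  T = 361.6 K: ΣzᵢP/Pᵢˢᵃᵗ = 1.0097
Interpolating between 361.6 K and 363.1 K gives T ≈ 362.1 K.

T = 362.1 K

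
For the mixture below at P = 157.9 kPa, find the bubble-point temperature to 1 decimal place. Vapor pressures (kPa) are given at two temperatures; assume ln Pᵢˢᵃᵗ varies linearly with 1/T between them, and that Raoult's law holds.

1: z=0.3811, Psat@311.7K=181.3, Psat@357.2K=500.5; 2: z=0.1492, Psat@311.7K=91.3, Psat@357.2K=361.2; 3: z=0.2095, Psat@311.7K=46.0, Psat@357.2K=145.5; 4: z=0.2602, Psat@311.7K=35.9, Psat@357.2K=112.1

T = 328.6 K

Bubble-point temperature: ΣzᵢPᵢˢᵃᵗ(T) = P. Interpolate ln Pᵢˢᵃᵗ = aᵢ + bᵢ/T.
  T = 311.7 K: ΣzᵢPᵢˢᵃᵗ = 101.69 kPa
  T = 357.2 K: ΣzᵢPᵢˢᵃᵗ = 304.28 kPa
  T = 334.4 K: ΣzᵢPᵢˢᵃᵗ = 181.99 kPa
  T = 323.0 K: ΣzᵢPᵢˢᵃᵗ = 137.18 kPa
  T = 328.7 K: ΣzᵢPᵢˢᵃᵗ = 158.37 kPa
  T = 325.9 K: ΣzᵢPᵢˢᵃᵗ = 147.67 kPa
Interpolating between 325.9 K and 328.7 K gives T ≈ 328.6 K.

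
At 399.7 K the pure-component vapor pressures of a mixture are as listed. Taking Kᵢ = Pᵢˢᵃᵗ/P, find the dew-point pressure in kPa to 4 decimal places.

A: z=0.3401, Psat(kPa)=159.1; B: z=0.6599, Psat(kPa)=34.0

At the dew point ψ → 1, so Σzᵢ/Kᵢ = 1 with Kᵢ = Pᵢˢᵃᵗ/P ⇒ 1/P = Σzᵢ/Pᵢˢᵃᵗ.
1/P = 0.3401/159.1 + 0.6599/34.0 = 0.0215465 ⇒ P = 46.4113 kPa

Pdew = 46.4113 kPa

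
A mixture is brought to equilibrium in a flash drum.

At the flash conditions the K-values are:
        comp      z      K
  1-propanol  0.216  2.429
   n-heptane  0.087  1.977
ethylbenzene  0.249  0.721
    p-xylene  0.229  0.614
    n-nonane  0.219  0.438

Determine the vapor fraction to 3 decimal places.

ψ = 0.207

Rachford–Rice: g(ψ) = Σ zᵢ(Kᵢ−1)/(1+ψ(Kᵢ−1)) = 0.
Feasibility: ΣzᵢKᵢ = 1.113, Σzᵢ/Kᵢ = 1.351 — both > 1, two phases present.
Newton iteration, ψ⁰ = 0.5:
  ψ = 0.500: g = -0.1243, g' = -0.400 → ψ = 0.189
  ψ = 0.189: g = 0.0083, g' = -0.480 → ψ = 0.206
  ψ = 0.206: g = 0.0001, g' = -0.471 → ψ = 0.207
Converged at ψ = 0.207.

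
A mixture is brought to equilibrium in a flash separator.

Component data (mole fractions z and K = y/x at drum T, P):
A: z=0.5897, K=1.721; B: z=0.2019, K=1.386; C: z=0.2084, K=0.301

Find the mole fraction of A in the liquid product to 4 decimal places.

x_A = 0.3743

Material balance + equilibrium reduce to Σ zᵢ(Kᵢ−1)/(1+ψ(Kᵢ−1)) = 0.
Check two-phase: ΣzᵢKᵢ = 1.3574 > 1 and Σzᵢ/Kᵢ = 1.1807 > 1, so g(0) = 0.3574 > 0 and g(1) = -0.1807 < 0.
Newton–Raphson from ψ = 0.6:
  ψ = 0.6000: g = 0.10916, g' = -0.4713 → ψ = 0.8316
  ψ = 0.8316: g = -0.02314, g' = -0.7179 → ψ = 0.7994
  ψ = 0.7994: g = -0.00089, g' = -0.6640 → ψ = 0.7981
Converged at ψ = 0.7981.
Compositions from xᵢ = zᵢ/(1+ψ(Kᵢ−1)), yᵢ = Kᵢxᵢ:
  A: x = 0.3743, y = 0.6442
  B: x = 0.1544, y = 0.2139
  C: x = 0.4713, y = 0.1419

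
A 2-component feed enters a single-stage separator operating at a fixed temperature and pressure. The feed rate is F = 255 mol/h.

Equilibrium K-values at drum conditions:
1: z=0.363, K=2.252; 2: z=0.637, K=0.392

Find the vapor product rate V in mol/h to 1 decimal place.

Rachford–Rice: g(V/F) = Σ zᵢ(Kᵢ−1)/(1+V/F(Kᵢ−1)) = 0.
Feasibility: ΣzᵢKᵢ = 1.067, Σzᵢ/Kᵢ = 1.786 — both > 1, two phases present.
Binary case is linear: z₁(K₁−1)(1+V/F(K₂−1)) + z₂(K₂−1)(1+V/F(K₁−1)) = 0
⇒ V/F = [z₁(K₁−1)+z₂(K₂−1)] / [−(K₁−1)(K₂−1)] = 0.0672/0.7612 = 0.088
Then V = V/F·F = 0.0883·255 = 22.5 mol/h and L = F − V = 232.5 mol/h.

V = 22.5 mol/h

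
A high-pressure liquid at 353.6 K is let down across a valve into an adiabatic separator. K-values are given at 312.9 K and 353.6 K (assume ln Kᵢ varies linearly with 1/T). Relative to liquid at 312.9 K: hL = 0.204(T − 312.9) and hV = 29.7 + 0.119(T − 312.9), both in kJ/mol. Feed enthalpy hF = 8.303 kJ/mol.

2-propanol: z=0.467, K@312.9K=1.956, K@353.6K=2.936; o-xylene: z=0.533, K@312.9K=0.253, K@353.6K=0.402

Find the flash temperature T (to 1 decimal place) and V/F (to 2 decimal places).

T = 323.6 K, V/F = 0.21

Adiabatic flash: solve Rachford–Rice at each trial T, then check hF = ψ·hV(T) + (1−ψ)·hL(T).
  T = 312.9 K: K = (1.956, 0.253), RR gives ψ = 0.068, H_out = 2.009 kJ/mol
  T = 353.6 K: K = (2.936, 0.402), RR gives ψ = 0.506, H_out = 21.571 kJ/mol
  T = 333.2 K: K = (2.425, 0.323), RR gives ψ = 0.316, H_out = 12.983 kJ/mol
  T = 323.0 K: K = (2.184, 0.287), RR gives ψ = 0.205, H_out = 7.967 kJ/mol
  T = 328.1 K: K = (2.303, 0.305), RR gives ψ = 0.263, H_out = 10.568 kJ/mol
  T = 325.6 K: K = (2.245, 0.296), RR gives ψ = 0.235, H_out = 9.319 kJ/mol
  T = 324.3 K: K = (2.214, 0.291), RR gives ψ = 0.220, H_out = 8.651 kJ/mol
Linear interpolation between T = 323.0 (H_out = 7.967) and T = 324.3 (H_out = 8.651) on hF = 8.303 gives T ≈ 323.6 K, at which ψ = 0.21.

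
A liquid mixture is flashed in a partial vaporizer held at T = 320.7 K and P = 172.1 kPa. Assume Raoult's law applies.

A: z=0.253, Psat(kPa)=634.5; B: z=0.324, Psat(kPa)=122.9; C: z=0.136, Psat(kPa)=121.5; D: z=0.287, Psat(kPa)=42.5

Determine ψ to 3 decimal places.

ψ = 0.247

Raoult's law: Kᵢ = Pᵢˢᵃᵗ/P = Pᵢˢᵃᵗ/172.1.
  K_A = 634.5/172.1 = 3.68681, K_B = 122.9/172.1 = 0.71412, K_C = 121.5/172.1 = 0.70598, K_D = 42.5/172.1 = 0.24695
Rachford–Rice: g(ψ) = Σ zᵢ(Kᵢ−1)/(1+ψ(Kᵢ−1)) = 0.
Feasibility: ΣzᵢKᵢ = 1.331, Σzᵢ/Kᵢ = 1.877 — both > 1, two phases present.
Newton–Raphson from ψ = 0.7:
  ψ = 0.700: g = -0.3872, g' = -1.008 → ψ = 0.316
  ψ = 0.316: g = -0.0617, g' = -0.861 → ψ = 0.244
  ψ = 0.244: g = 0.0031, g' = -0.955 → ψ = 0.247
Converged at ψ = 0.247.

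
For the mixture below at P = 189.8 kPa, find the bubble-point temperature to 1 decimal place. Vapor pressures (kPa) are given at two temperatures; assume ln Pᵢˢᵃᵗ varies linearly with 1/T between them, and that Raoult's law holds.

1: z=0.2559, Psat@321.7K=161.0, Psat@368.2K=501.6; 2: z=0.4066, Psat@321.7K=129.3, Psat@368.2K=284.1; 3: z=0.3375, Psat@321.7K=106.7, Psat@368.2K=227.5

T = 339.9 K

Bubble-point temperature: ΣzᵢPᵢˢᵃᵗ(T) = P. Interpolate ln Pᵢˢᵃᵗ = aᵢ + bᵢ/T.
  T = 321.7 K: ΣzᵢPᵢˢᵃᵗ = 129.78 kPa
  T = 368.2 K: ΣzᵢPᵢˢᵃᵗ = 320.66 kPa
  T = 344.9 K: ΣzᵢPᵢˢᵃᵗ = 209.32 kPa
  T = 333.3 K: ΣzᵢPᵢˢᵃᵗ = 166.03 kPa
  T = 339.1 K: ΣzᵢPᵢˢᵃᵗ = 186.75 kPa
  T = 342.0 K: ΣzᵢPᵢˢᵃᵗ = 197.80 kPa
Interpolating between 339.1 K and 342.0 K gives T ≈ 339.9 K.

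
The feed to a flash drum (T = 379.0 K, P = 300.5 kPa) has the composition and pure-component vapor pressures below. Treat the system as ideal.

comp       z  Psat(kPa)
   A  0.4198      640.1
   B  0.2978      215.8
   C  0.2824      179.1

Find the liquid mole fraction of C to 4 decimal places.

Raoult's law: Kᵢ = Pᵢˢᵃᵗ/P = Pᵢˢᵃᵗ/300.5.
  K_A = 640.1/300.5 = 2.130116, K_B = 215.8/300.5 = 0.718136, K_C = 179.1/300.5 = 0.596007
Let ψ = V/F and solve Σ zᵢ(Kᵢ−1)/(1+ψ(Kᵢ−1)) = 0.
Check two-phase: ΣzᵢKᵢ = 1.2764 > 1 and Σzᵢ/Kᵢ = 1.0856 > 1, so g(0) = 0.2764 > 0 and g(1) = -0.0856 < 0.
Newton iteration, ψ⁰ = 0.5:
  ψ = 0.5000: g = 0.06246, g' = -0.3233 → ψ = 0.6932
  ψ = 0.6932: g = 0.00324, g' = -0.2940 → ψ = 0.7042
Converged at ψ = 0.7042.
Compositions from xᵢ = zᵢ/(1+ψ(Kᵢ−1)), yᵢ = Kᵢxᵢ:
  A: x = 0.2338, y = 0.4979
  B: x = 0.3716, y = 0.2668
  C: x = 0.3947, y = 0.2352

x_C = 0.3947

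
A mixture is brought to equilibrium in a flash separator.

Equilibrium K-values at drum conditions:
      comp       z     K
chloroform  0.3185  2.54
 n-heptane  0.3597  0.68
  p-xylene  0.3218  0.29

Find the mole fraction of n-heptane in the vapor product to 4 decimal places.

Material balance + equilibrium reduce to Σ zᵢ(Kᵢ−1)/(1+β(Kᵢ−1)) = 0.
Check two-phase: ΣzᵢKᵢ = 1.1469 > 1 and Σzᵢ/Kᵢ = 1.7640 > 1, so g(0) = 0.1469 > 0 and g(1) = -0.7640 < 0.
Newton–Raphson from β = 0.5:
  β = 0.5000: g = -0.21415, g' = -0.6832 → β = 0.1866
  β = 0.1866: g = -0.00476, g' = -0.7130 → β = 0.1799
Converged at β = 0.1799.
Compositions from xᵢ = zᵢ/(1+β(Kᵢ−1)), yᵢ = Kᵢxᵢ:
  chloroform: x = 0.2494, y = 0.6335
  n-heptane: x = 0.3817, y = 0.2595
  p-xylene: x = 0.3689, y = 0.1070

y_n-heptane = 0.2595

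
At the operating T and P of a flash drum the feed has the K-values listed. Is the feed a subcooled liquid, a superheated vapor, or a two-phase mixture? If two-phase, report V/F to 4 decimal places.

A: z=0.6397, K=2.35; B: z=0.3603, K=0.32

two-phase, V/F = 0.6738

ΣzᵢKᵢ = 1.6186; Σzᵢ/Kᵢ = 1.3982.
Both exceed 1, so a two-phase solution exists.
Material balance + equilibrium reduce to Σ zᵢ(Kᵢ−1)/(1+ψ(Kᵢ−1)) = 0.
Binary case is linear: z₁(K₁−1)(1+ψ(K₂−1)) + z₂(K₂−1)(1+ψ(K₁−1)) = 0
⇒ ψ = [z₁(K₁−1)+z₂(K₂−1)] / [−(K₁−1)(K₂−1)] = 0.61859/0.91800 = 0.6738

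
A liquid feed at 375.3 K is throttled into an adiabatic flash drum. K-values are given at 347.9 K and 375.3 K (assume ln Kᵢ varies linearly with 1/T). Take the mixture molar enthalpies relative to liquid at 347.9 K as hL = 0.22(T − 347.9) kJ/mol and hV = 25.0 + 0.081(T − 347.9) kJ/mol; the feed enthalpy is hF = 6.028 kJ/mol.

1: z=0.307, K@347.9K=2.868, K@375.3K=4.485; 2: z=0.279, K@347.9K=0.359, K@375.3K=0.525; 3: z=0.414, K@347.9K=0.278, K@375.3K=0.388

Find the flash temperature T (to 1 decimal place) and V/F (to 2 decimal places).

Adiabatic flash: solve Rachford–Rice at each trial T, then check hF = ψ·hV(T) + (1−ψ)·hL(T).
  T = 347.9 K: K = (2.868, 0.359, 0.278), RR gives ψ = 0.074, H_out = 1.856 kJ/mol
  T = 375.3 K: K = (4.485, 0.525, 0.388), RR gives ψ = 0.351, H_out = 13.457 kJ/mol
  T = 361.6 K: K = (3.617, 0.437, 0.331), RR gives ψ = 0.225, H_out = 8.203 kJ/mol
  T = 354.8 K: K = (3.231, 0.397, 0.304), RR gives ψ = 0.155, H_out = 5.250 kJ/mol
  T = 358.2 K: K = (3.420, 0.417, 0.317), RR gives ψ = 0.191, H_out = 6.766 kJ/mol
  T = 356.5 K: K = (3.325, 0.407, 0.310), RR gives ψ = 0.173, H_out = 6.019 kJ/mol
Linear interpolation between T = 356.5 (H_out = 6.019) and T = 358.2 (H_out = 6.766) on hF = 6.028 gives T ≈ 356.5 K, at which ψ = 0.17.

T = 356.5 K, V/F = 0.17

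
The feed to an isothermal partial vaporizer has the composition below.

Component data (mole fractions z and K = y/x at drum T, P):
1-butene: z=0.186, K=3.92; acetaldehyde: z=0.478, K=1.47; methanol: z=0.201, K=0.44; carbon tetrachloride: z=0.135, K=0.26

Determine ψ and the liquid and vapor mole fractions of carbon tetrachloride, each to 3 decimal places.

ψ = 0.635, x_carbon tetrachloride = 0.255, y_carbon tetrachloride = 0.066

Let ψ = V/F and solve Σ zᵢ(Kᵢ−1)/(1+ψ(Kᵢ−1)) = 0.
Check two-phase: ΣzᵢKᵢ = 1.555 > 1 and Σzᵢ/Kᵢ = 1.349 > 1, so g(0) = 0.555 > 0 and g(1) = -0.349 < 0.
Newton–Raphson from ψ = 0.5:
  ψ = 0.500: g = 0.0878, g' = -0.639 → ψ = 0.637
  ψ = 0.637: g = -0.0014, g' = -0.673 → ψ = 0.635
Converged at ψ = 0.635.
Compositions from xᵢ = zᵢ/(1+ψ(Kᵢ−1)), yᵢ = Kᵢxᵢ:
  1-butene: x = 0.065, y = 0.255
  acetaldehyde: x = 0.368, y = 0.541
  methanol: x = 0.312, y = 0.137
  carbon tetrachloride: x = 0.255, y = 0.066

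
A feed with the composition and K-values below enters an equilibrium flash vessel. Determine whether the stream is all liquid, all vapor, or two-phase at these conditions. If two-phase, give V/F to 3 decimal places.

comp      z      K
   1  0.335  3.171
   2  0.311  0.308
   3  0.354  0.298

ΣzᵢKᵢ = 1.264; Σzᵢ/Kᵢ = 2.303.
Both exceed 1, so a two-phase solution exists.
Let ψ = V/F and solve Σ zᵢ(Kᵢ−1)/(1+ψ(Kᵢ−1)) = 0.
Newton iteration, ψ⁰ = 0.42:
  ψ = 0.420: g = -0.2754, g' = -1.079 → ψ = 0.165
  ψ = 0.165: g = 0.0118, g' = -1.269 → ψ = 0.174
Converged at ψ = 0.174.

two-phase, V/F = 0.174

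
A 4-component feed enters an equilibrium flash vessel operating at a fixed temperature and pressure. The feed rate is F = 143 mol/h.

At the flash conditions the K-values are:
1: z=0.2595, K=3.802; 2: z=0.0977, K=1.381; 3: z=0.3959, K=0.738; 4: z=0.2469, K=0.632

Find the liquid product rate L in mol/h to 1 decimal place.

Rachford–Rice: g(V/F) = Σ zᵢ(Kᵢ−1)/(1+V/F(Kᵢ−1)) = 0.
g(0) = ΣzᵢKᵢ − 1 = 0.5698 and g(1) = 1 − Σzᵢ/Kᵢ = -0.0661, so a root lies in (0, 1).
Newton iteration, V/F⁰ = 0.35:
  V/F = 0.3500: g = 0.18146, g' = -0.6074 → V/F = 0.6488
  V/F = 0.6488: g = 0.04357, g' = -0.3629 → V/F = 0.7688
  V/F = 0.7688: g = 0.00271, g' = -0.3209 → V/F = 0.7773
Converged at V/F = 0.7773.
Then V = V/F·F = 0.7773·143 = 111.2 mol/h and L = F − V = 31.8 mol/h.

L = 31.8 mol/h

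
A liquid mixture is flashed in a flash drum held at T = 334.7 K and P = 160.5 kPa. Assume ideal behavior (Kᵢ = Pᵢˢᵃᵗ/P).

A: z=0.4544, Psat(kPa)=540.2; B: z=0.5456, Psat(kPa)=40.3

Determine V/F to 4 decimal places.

Raoult's law: Kᵢ = Pᵢˢᵃᵗ/P = Pᵢˢᵃᵗ/160.5.
  K_A = 540.2/160.5 = 3.365732, K_B = 40.3/160.5 = 0.251090
Rachford–Rice: g(V/F) = Σ zᵢ(Kᵢ−1)/(1+V/F(Kᵢ−1)) = 0.
Check two-phase: ΣzᵢKᵢ = 1.6664 > 1 and Σzᵢ/Kᵢ = 2.3079 > 1, so g(0) = 0.6664 > 0 and g(1) = -1.3079 < 0.
Binary case is linear: z₁(K₁−1)(1+V/F(K₂−1)) + z₂(K₂−1)(1+V/F(K₁−1)) = 0
⇒ V/F = [z₁(K₁−1)+z₂(K₂−1)] / [−(K₁−1)(K₂−1)] = 0.66638/1.77172 = 0.3761

V/F = 0.3761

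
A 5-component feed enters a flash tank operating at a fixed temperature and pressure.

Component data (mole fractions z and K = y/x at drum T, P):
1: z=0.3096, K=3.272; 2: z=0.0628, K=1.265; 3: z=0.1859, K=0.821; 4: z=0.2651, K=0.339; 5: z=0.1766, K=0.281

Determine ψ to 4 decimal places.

Rachford–Rice: g(ψ) = Σ zᵢ(Kᵢ−1)/(1+ψ(Kᵢ−1)) = 0.
Check two-phase: ΣzᵢKᵢ = 1.3846 > 1 and Σzᵢ/Kᵢ = 1.7812 > 1, so g(0) = 0.3846 > 0 and g(1) = -0.7812 < 0.
Newton–Raphson from ψ = 0.5:
  ψ = 0.5000: g = -0.15252, g' = -0.8419 → ψ = 0.3188
  ψ = 0.3188: g = 0.00121, g' = -0.8875 → ψ = 0.3202
Converged at ψ = 0.3202.

ψ = 0.3202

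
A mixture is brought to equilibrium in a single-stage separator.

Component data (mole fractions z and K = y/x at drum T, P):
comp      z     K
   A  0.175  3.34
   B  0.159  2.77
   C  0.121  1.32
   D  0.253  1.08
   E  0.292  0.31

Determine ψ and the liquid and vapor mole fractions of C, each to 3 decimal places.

Newton–Raphson from ψ = 0.5:
  ψ = 0.500: g = 0.0832, g' = -0.678 → ψ = 0.623
  ψ = 0.623: g = -0.0012, g' = -0.709 → ψ = 0.621
Converged at ψ = 0.621.
Compositions from xᵢ = zᵢ/(1+ψ(Kᵢ−1)), yᵢ = Kᵢxᵢ:
  A: x = 0.071, y = 0.238
  B: x = 0.076, y = 0.210
  C: x = 0.101, y = 0.133
  D: x = 0.241, y = 0.260
  E: x = 0.511, y = 0.158

ψ = 0.621, x_C = 0.101, y_C = 0.133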